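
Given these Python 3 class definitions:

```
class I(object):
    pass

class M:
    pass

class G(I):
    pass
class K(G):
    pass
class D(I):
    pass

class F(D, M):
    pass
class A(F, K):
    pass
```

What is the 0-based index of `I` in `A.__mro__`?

5

L[A] = A + merge(L[F], L[K], [F K])
  take F:  [F D I M object] + [K G I object] + [F K]
  take D:  [D I M object] + [K G I object] + [K]
  take K:  [I M object] + [K G I object] + [K]
  take G:  [I M object] + [G I object]
  take I:  [I M object] + [I object]
  take M:  [M object] + [object]
  take object:  [object] + [object]
MRO: A F D K G I M object
I sits at index 5.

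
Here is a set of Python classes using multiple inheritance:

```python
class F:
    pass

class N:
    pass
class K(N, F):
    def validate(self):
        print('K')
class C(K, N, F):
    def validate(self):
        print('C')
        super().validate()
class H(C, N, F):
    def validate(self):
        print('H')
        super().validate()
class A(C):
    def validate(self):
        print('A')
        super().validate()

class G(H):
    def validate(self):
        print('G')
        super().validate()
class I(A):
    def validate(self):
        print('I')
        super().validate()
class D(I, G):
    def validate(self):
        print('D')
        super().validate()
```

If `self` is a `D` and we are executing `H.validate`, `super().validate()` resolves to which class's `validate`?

C

L[D] = D + merge(L[I], L[G], [I G])
  take I:  [I A C K N F object] + [G H C K N F object] + [I G]
  take A:  [A C K N F object] + [G H C K N F object] + [G]
  take G:  [C K N F object] + [G H C K N F object] + [G]
  take H:  [C K N F object] + [H C K N F object]
  take C:  [C K N F object] + [C K N F object]
  take K:  [K N F object] + [K N F object]
  take N:  [N F object] + [N F object]
  take F:  [F object] + [F object]
  take object:  [object] + [object]
MRO: D I A G H C K N F object
super() in H.validate on a D instance goes to the class after H in D's MRO: C.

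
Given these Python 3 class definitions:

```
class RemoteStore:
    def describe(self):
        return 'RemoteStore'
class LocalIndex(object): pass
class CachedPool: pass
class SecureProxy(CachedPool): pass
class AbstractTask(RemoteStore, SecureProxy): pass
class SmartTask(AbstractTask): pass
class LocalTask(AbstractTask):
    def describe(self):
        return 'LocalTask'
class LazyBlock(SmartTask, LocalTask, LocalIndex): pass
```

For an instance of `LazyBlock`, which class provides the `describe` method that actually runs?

LocalTask

L[LazyBlock] = LazyBlock + merge(L[SmartTask], L[LocalTask], L[LocalIndex], [SmartTask LocalTask LocalIndex])
  take SmartTask:  [SmartTask AbstractTask RemoteStore SecureProxy CachedPool object] + [LocalTask AbstractTask RemoteStore SecureProxy CachedPool object] + [LocalIndex object] + [SmartTask LocalTask LocalIndex]
  take LocalTask:  [AbstractTask RemoteStore SecureProxy CachedPool object] + [LocalTask AbstractTask RemoteStore SecureProxy CachedPool object] + [LocalIndex object] + [LocalTask LocalIndex]
  take AbstractTask:  [AbstractTask RemoteStore SecureProxy CachedPool object] + [AbstractTask RemoteStore SecureProxy CachedPool object] + [LocalIndex object] + [LocalIndex]
  take RemoteStore:  [RemoteStore SecureProxy CachedPool object] + [RemoteStore SecureProxy CachedPool object] + [LocalIndex object] + [LocalIndex]
  take SecureProxy:  [SecureProxy CachedPool object] + [SecureProxy CachedPool object] + [LocalIndex object] + [LocalIndex]
  take CachedPool:  [CachedPool object] + [CachedPool object] + [LocalIndex object] + [LocalIndex]
  take LocalIndex:  [object] + [object] + [LocalIndex object] + [LocalIndex]
  take object:  [object] + [object] + [object]
MRO: LazyBlock SmartTask LocalTask AbstractTask RemoteStore SecureProxy CachedPool LocalIndex object
describe is defined in: LocalTask, RemoteStore. First along the MRO is LocalTask.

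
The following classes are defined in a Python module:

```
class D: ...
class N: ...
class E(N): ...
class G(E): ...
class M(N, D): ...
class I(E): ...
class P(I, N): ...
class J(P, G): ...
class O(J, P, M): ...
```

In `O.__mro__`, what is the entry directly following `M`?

L[O] = O + merge(L[J], L[P], L[M], [J P M])
  take J:  [J P I G E N object] + [P I E N object] + [M N D object] + [J P M]
  take P:  [P I G E N object] + [P I E N object] + [M N D object] + [P M]
  take I:  [I G E N object] + [I E N object] + [M N D object] + [M]
  take G:  [G E N object] + [E N object] + [M N D object] + [M]
  take E:  [E N object] + [E N object] + [M N D object] + [M]
  take M:  [N object] + [N object] + [M N D object] + [M]
  take N:  [N object] + [N object] + [N D object]
  take D:  [object] + [object] + [D object]
  take object:  [object] + [object] + [object]
MRO: O J P I G E M N D object
M is at position 6; next is N.

N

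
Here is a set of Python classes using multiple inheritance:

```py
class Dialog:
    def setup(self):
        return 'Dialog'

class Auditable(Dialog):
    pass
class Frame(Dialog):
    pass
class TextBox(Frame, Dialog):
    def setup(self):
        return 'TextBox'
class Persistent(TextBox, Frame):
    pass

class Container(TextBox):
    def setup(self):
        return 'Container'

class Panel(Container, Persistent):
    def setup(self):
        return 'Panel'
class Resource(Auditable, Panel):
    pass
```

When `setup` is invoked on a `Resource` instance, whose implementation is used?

Panel

L[Resource] = Resource + merge(L[Auditable], L[Panel], [Auditable Panel])
  take Auditable:  [Auditable Dialog object] + [Panel Container Persistent TextBox Frame Dialog object] + [Auditable Panel]
  take Panel:  [Dialog object] + [Panel Container Persistent TextBox Frame Dialog object] + [Panel]
  take Container:  [Dialog object] + [Container Persistent TextBox Frame Dialog object]
  take Persistent:  [Dialog object] + [Persistent TextBox Frame Dialog object]
  take TextBox:  [Dialog object] + [TextBox Frame Dialog object]
  take Frame:  [Dialog object] + [Frame Dialog object]
  take Dialog:  [Dialog object] + [Dialog object]
  take object:  [object] + [object]
MRO: Resource Auditable Panel Container Persistent TextBox Frame Dialog object
setup is defined in: Container, Dialog, Panel, TextBox. First along the MRO is Panel.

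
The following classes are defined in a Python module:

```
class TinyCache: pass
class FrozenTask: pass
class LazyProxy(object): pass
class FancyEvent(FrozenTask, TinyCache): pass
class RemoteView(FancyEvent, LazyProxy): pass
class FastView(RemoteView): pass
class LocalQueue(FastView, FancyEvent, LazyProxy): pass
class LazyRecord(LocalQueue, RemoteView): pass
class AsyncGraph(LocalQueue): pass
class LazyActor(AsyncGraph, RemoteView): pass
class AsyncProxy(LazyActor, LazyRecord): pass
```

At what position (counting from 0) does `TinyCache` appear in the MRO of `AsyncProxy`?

9

L[AsyncProxy] = AsyncProxy + merge(L[LazyActor], L[LazyRecord], [LazyActor LazyRecord])
  take LazyActor:  [LazyActor AsyncGraph LocalQueue FastView RemoteView FancyEvent FrozenTask TinyCache LazyProxy object] + [LazyRecord LocalQueue FastView RemoteView FancyEvent FrozenTask TinyCache LazyProxy object] + [LazyActor LazyRecord]
  take AsyncGraph:  [AsyncGraph LocalQueue FastView RemoteView FancyEvent FrozenTask TinyCache LazyProxy object] + [LazyRecord LocalQueue FastView RemoteView FancyEvent FrozenTask TinyCache LazyProxy object] + [LazyRecord]
  take LazyRecord:  [LocalQueue FastView RemoteView FancyEvent FrozenTask TinyCache LazyProxy object] + [LazyRecord LocalQueue FastView RemoteView FancyEvent FrozenTask TinyCache LazyProxy object] + [LazyRecord]
  take LocalQueue:  [LocalQueue FastView RemoteView FancyEvent FrozenTask TinyCache LazyProxy object] + [LocalQueue FastView RemoteView FancyEvent FrozenTask TinyCache LazyProxy object]
  take FastView:  [FastView RemoteView FancyEvent FrozenTask TinyCache LazyProxy object] + [FastView RemoteView FancyEvent FrozenTask TinyCache LazyProxy object]
  take RemoteView:  [RemoteView FancyEvent FrozenTask TinyCache LazyProxy object] + [RemoteView FancyEvent FrozenTask TinyCache LazyProxy object]
  take FancyEvent:  [FancyEvent FrozenTask TinyCache LazyProxy object] + [FancyEvent FrozenTask TinyCache LazyProxy object]
  take FrozenTask:  [FrozenTask TinyCache LazyProxy object] + [FrozenTask TinyCache LazyProxy object]
  take TinyCache:  [TinyCache LazyProxy object] + [TinyCache LazyProxy object]
  take LazyProxy:  [LazyProxy object] + [LazyProxy object]
  take object:  [object] + [object]
MRO: AsyncProxy LazyActor AsyncGraph LazyRecord LocalQueue FastView RemoteView FancyEvent FrozenTask TinyCache LazyProxy object
TinyCache sits at index 9.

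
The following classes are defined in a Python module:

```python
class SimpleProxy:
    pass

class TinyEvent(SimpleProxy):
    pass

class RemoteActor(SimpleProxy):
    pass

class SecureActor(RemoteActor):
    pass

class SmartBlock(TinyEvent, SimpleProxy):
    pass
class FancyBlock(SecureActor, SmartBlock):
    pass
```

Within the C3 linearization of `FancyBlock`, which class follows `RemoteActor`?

SmartBlock

L[FancyBlock] = FancyBlock + merge(L[SecureActor], L[SmartBlock], [SecureActor SmartBlock])
  take SecureActor:  [SecureActor RemoteActor SimpleProxy object] + [SmartBlock TinyEvent SimpleProxy object] + [SecureActor SmartBlock]
  take RemoteActor:  [RemoteActor SimpleProxy object] + [SmartBlock TinyEvent SimpleProxy object] + [SmartBlock]
  take SmartBlock:  [SimpleProxy object] + [SmartBlock TinyEvent SimpleProxy object] + [SmartBlock]
  take TinyEvent:  [SimpleProxy object] + [TinyEvent SimpleProxy object]
  take SimpleProxy:  [SimpleProxy object] + [SimpleProxy object]
  take object:  [object] + [object]
MRO: FancyBlock SecureActor RemoteActor SmartBlock TinyEvent SimpleProxy object
RemoteActor is at position 2; next is SmartBlock.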